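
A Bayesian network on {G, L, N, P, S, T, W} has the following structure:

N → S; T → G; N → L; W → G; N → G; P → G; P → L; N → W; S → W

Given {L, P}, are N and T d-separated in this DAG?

We examine all 4 paths between N and T:
Path 1: N → G ← T
  G is a collider here and neither G nor any of its descendants is conditioned on, so the collider stays closed — the path is blocked at G.
Path 2: N → W → G ← T
  G is a collider here and neither G nor any of its descendants is conditioned on, so the collider stays closed — the path is blocked at G.
Path 3: N → L ← P → G ← T
  P is a fork here and P is conditioned on, so the path is blocked at P.
Path 4: N → S → W → G ← T
  G is a collider here and neither G nor any of its descendants is conditioned on, so the collider stays closed — the path is blocked at G.
All paths are blocked; N ⊥ T | {L, P} holds.

Yes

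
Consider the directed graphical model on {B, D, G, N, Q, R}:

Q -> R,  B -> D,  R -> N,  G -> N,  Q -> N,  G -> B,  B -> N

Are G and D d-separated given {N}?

There are 2 undirected paths between G and D; checking each against the conditioning set {N}:
  1. G → N ← B → D — N:collider[open]; B:fork[open] ⇒ active
  2. G → B → D — B:chain[open] ⇒ active
Since the path G → N ← B → D is active, G and D are not d-separated given {N}.

No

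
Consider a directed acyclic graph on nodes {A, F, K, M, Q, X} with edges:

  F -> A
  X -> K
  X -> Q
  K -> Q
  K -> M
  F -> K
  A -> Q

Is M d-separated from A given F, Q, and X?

There are 3 undirected paths between M and A; checking each against the conditioning set {F, Q, X}:
Path 1: M ← K ← F → A
  F is a fork here and F is conditioned on, so the path is blocked at F.
Path 2: M ← K ← X → Q ← A
  X is a fork here and X is conditioned on, so the path is blocked at X.
Path 3: M ← K → Q ← A
  K is a fork and K is not conditioned on; Q is a collider and Q is conditioned on, which opens it — no node blocks this path, so it is active.
Since the path M ← K → Q ← A is active, M and A are not d-separated given {F, Q, X}.

No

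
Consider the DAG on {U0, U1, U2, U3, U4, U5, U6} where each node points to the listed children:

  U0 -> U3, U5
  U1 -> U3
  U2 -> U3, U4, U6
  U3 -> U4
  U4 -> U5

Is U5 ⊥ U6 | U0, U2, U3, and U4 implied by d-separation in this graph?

Yes — U5 and U6 are d-separated given {U0, U2, U3, U4}.

Enumerating the 4 paths from U5 to U6 and testing each for blocking by {U0, U2, U3, U4}:
Path 1: U5 ← U0 → U3 ← U2 → U6
  U0 is a fork here and U0 is conditioned on, so the path is blocked at U0.
Path 2: U5 ← U0 → U3 → U4 ← U2 → U6
  U0 is a fork here and U0 is conditioned on, so the path is blocked at U0.
Path 3: U5 ← U4 ← U3 ← U2 → U6
  U4 is a chain here and U4 is conditioned on, so the path is blocked at U4.
Path 4: U5 ← U4 ← U2 → U6
  U4 is a chain here and U4 is conditioned on, so the path is blocked at U4.
Since every path is blocked, d-separation holds.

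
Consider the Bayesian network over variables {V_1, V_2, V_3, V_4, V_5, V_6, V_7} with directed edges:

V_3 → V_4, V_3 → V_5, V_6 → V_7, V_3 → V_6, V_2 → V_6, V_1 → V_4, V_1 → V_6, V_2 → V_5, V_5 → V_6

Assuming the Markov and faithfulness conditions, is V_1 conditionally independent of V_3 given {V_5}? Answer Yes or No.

Yes — V_1 and V_3 are d-separated given {V_5}.

4 paths connect V_1 and V_3; each must be blocked for d-separation to hold:
Path 1: V_1 → V_4 ← V_3
  V_4 is a collider here and neither V_4 nor any of its descendants is conditioned on, so the collider stays closed — the path is blocked at V_4.
Path 2: V_1 → V_6 ← V_3
  V_6 is a collider here and neither V_6 nor any of its descendants is conditioned on, so the collider stays closed — the path is blocked at V_6.
Path 3: V_1 → V_6 ← V_5 ← V_3
  V_6 is a collider here and neither V_6 nor any of its descendants is conditioned on, so the collider stays closed — the path is blocked at V_6.
Path 4: V_1 → V_6 ← V_2 → V_5 ← V_3
  V_6 is a collider here and neither V_6 nor any of its descendants is conditioned on, so the collider stays closed — the path is blocked at V_6.
Every path is blocked, so V_1 and V_3 are d-separated given {V_5}.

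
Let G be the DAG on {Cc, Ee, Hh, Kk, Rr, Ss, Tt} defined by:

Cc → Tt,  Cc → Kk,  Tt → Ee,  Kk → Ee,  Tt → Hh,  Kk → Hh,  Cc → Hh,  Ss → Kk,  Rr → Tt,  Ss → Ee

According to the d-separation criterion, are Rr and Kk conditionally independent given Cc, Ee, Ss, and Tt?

Yes — Rr and Kk are d-separated given {Cc, Ee, Ss, Tt}.

6 paths connect Rr and Kk; each must be blocked for d-separation to hold:
Path 1: Rr → Tt ← Cc → Kk
  Cc is a fork here and Cc is conditioned on, so the path is blocked at Cc.
Path 2: Rr → Tt ← Cc → Hh ← Kk
  Cc is a fork here and Cc is conditioned on, so the path is blocked at Cc.
Path 3: Rr → Tt → Ee ← Ss → Kk
  Tt is a chain here and Tt is conditioned on, so the path is blocked at Tt.
Path 4: Rr → Tt → Ee ← Kk
  Tt is a chain here and Tt is conditioned on, so the path is blocked at Tt.
Path 5: Rr → Tt → Hh ← Cc → Kk
  Tt is a chain here and Tt is conditioned on, so the path is blocked at Tt.
Path 6: Rr → Tt → Hh ← Kk
  Tt is a chain here and Tt is conditioned on, so the path is blocked at Tt.
Since every path is blocked, d-separation holds.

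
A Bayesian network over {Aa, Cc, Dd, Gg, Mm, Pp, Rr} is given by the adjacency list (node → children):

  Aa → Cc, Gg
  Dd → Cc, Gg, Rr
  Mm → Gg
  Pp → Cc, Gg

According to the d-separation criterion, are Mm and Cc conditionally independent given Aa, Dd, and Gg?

3 paths connect Mm and Cc; each must be blocked for d-separation to hold:
  1. Mm → Gg ← Dd → Cc — Gg:collider[open]; Dd:fork[blocks] ⇒ blocked
  2. Mm → Gg ← Pp → Cc — Gg:collider[open]; Pp:fork[open] ⇒ active
  3. Mm → Gg ← Aa → Cc — Gg:collider[open]; Aa:fork[blocks] ⇒ blocked
At least one path is unblocked, so d-separation fails.

No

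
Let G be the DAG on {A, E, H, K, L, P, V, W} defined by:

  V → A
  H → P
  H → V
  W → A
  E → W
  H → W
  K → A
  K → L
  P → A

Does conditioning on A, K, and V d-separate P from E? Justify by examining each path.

No

4 paths connect P and E; each must be blocked for d-separation to hold:
Path 1: P ← H → V → A ← W ← E
  V is a chain here and V is conditioned on, so the path is blocked at V.
Path 2: P ← H → W ← E
  H is a fork and H is not conditioned on; W is a collider and its descendant A is conditioned on, which opens it — no node blocks this path, so it is active.
Path 3: P → A ← V ← H → W ← E
  V is a chain here and V is conditioned on, so the path is blocked at V.
Path 4: P → A ← W ← E
  A is a collider and A is conditioned on, which opens it; W is a chain and W is not conditioned on — no node blocks this path, so it is active.
Since the path P ← H → W ← E is active, P and E are not d-separated given {A, K, V}.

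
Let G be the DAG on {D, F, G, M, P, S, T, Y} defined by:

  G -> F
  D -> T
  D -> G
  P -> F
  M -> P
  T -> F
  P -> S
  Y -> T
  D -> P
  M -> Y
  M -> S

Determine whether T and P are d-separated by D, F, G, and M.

Enumerating the 6 paths from T to P and testing each for blocking by {D, F, G, M}:
Path 1: T → F ← P
  F is a collider and F is conditioned on, which opens it — no node blocks this path, so it is active.
Path 2: T → F ← G ← D → P
  G is a chain here and G is conditioned on, so the path is blocked at G.
Path 3: T ← Y ← M → P
  M is a fork here and M is conditioned on, so the path is blocked at M.
Path 4: T ← Y ← M → S ← P
  M is a fork here and M is conditioned on, so the path is blocked at M.
Path 5: T ← D → P
  D is a fork here and D is conditioned on, so the path is blocked at D.
Path 6: T ← D → G → F ← P
  D is a fork here and D is conditioned on, so the path is blocked at D.
Since the path T → F ← P is active, T and P are not d-separated given {D, F, G, M}.

No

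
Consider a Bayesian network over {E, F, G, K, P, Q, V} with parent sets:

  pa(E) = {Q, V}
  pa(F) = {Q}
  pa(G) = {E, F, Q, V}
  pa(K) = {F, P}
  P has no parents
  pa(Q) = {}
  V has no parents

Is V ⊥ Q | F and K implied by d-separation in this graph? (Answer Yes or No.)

Yes

We examine all 6 paths between V and Q:
Path 1: V → G ← E ← Q
  G is a collider here and neither G nor any of its descendants is conditioned on, so the collider stays closed — the path is blocked at G.
Path 2: V → G ← Q
  G is a collider here and neither G nor any of its descendants is conditioned on, so the collider stays closed — the path is blocked at G.
Path 3: V → G ← F ← Q
  G is a collider here and neither G nor any of its descendants is conditioned on, so the collider stays closed — the path is blocked at G.
Path 4: V → E → G ← Q
  G is a collider here and neither G nor any of its descendants is conditioned on, so the collider stays closed — the path is blocked at G.
Path 5: V → E → G ← F ← Q
  G is a collider here and neither G nor any of its descendants is conditioned on, so the collider stays closed — the path is blocked at G.
Path 6: V → E ← Q
  E is a collider here and neither E nor any of its descendants is conditioned on, so the collider stays closed — the path is blocked at E.
All paths are blocked; V ⊥ Q | {F, K} holds.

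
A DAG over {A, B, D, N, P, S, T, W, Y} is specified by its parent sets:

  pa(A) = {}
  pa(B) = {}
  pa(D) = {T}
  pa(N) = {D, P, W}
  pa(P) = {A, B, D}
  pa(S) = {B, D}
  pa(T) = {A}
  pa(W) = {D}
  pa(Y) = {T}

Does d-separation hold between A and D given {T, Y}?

We examine all 5 paths between A and D:
Path 1: A → P ← D
  P is a collider here and neither P nor any of its descendants is conditioned on, so the collider stays closed — the path is blocked at P.
Path 2: A → P ← B → S ← D
  P is a collider here and neither P nor any of its descendants is conditioned on, so the collider stays closed — the path is blocked at P.
Path 3: A → P → N ← W ← D
  N is a collider here and neither N nor any of its descendants is conditioned on, so the collider stays closed — the path is blocked at N.
Path 4: A → P → N ← D
  N is a collider here and neither N nor any of its descendants is conditioned on, so the collider stays closed — the path is blocked at N.
Path 5: A → T → D
  T is a chain here and T is conditioned on, so the path is blocked at T.
Since every path is blocked, d-separation holds.

Yes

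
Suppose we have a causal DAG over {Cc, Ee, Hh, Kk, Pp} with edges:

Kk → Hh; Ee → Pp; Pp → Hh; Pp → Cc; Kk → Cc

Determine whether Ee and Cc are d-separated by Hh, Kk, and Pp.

Yes

There are 2 undirected paths between Ee and Cc; checking each against the conditioning set {Hh, Kk, Pp}:
Path 1: Ee → Pp → Hh ← Kk → Cc
  Pp is a chain here and Pp is conditioned on, so the path is blocked at Pp.
Path 2: Ee → Pp → Cc
  Pp is a chain here and Pp is conditioned on, so the path is blocked at Pp.
Every path is blocked, so Ee and Cc are d-separated given {Hh, Kk, Pp}.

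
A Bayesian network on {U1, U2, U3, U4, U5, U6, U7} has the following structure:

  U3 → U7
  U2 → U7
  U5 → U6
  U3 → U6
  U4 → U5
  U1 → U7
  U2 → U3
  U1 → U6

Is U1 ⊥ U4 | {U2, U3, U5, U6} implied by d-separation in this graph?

Yes

3 paths connect U1 and U4; each must be blocked for d-separation to hold:
  1. U1 → U6 ← U5 ← U4 — U6:collider[open]; U5:chain[blocks] ⇒ blocked
  2. U1 → U7 ← U2 → U3 → U6 ← U5 ← U4 — U7:collider[blocks]; U2:fork[blocks]; U3:chain[blocks]; U6:collider[open]; U5:chain[blocks] ⇒ blocked
  3. U1 → U7 ← U3 → U6 ← U5 ← U4 — U7:collider[blocks]; U3:fork[blocks]; U6:collider[open]; U5:chain[blocks] ⇒ blocked
Since every path is blocked, d-separation holds.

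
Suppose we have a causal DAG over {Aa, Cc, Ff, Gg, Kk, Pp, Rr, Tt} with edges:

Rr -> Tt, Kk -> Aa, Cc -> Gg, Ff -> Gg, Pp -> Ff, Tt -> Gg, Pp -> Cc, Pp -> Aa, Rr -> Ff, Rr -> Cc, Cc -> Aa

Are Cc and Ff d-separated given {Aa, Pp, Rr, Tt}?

Yes — Cc and Ff are d-separated given {Aa, Pp, Rr, Tt}.

We examine all 6 paths between Cc and Ff:
Path 1: Cc → Aa ← Pp → Ff
  Pp is a fork here and Pp is conditioned on, so the path is blocked at Pp.
Path 2: Cc ← Rr → Ff
  Rr is a fork here and Rr is conditioned on, so the path is blocked at Rr.
Path 3: Cc ← Rr → Tt → Gg ← Ff
  Rr is a fork here and Rr is conditioned on, so the path is blocked at Rr.
Path 4: Cc → Gg ← Ff
  Gg is a collider here and neither Gg nor any of its descendants is conditioned on, so the collider stays closed — the path is blocked at Gg.
Path 5: Cc → Gg ← Tt ← Rr → Ff
  Gg is a collider here and neither Gg nor any of its descendants is conditioned on, so the collider stays closed — the path is blocked at Gg.
Path 6: Cc ← Pp → Ff
  Pp is a fork here and Pp is conditioned on, so the path is blocked at Pp.
All paths are blocked; Cc ⊥ Ff | {Aa, Pp, Rr, Tt} holds.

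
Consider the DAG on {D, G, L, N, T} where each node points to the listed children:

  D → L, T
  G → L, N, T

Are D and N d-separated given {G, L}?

Enumerating the 2 paths from D to N and testing each for blocking by {G, L}:
Path 1: D → L ← G → N
  G is a fork here and G is conditioned on, so the path is blocked at G.
Path 2: D → T ← G → N
  T is a collider here and neither T nor any of its descendants is conditioned on, so the collider stays closed — the path is blocked at T.
Since every path is blocked, d-separation holds.

Yes — D and N are d-separated given {G, L}.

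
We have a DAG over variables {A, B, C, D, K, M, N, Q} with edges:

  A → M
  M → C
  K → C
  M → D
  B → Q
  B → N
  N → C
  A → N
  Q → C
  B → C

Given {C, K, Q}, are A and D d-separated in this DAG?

No

There are 4 undirected paths between A and D; checking each against the conditioning set {C, K, Q}:
Path 1: A → N ← B → Q → C ← M → D
  Q is a chain here and Q is conditioned on, so the path is blocked at Q.
Path 2: A → N ← B → C ← M → D
  N is a collider and its descendant C is conditioned on, which opens it; B is a fork and B is not conditioned on; C is a collider and C is conditioned on, which opens it; M is a fork and M is not conditioned on — no node blocks this path, so it is active.
Path 3: A → N → C ← M → D
  N is a chain and N is not conditioned on; C is a collider and C is conditioned on, which opens it; M is a fork and M is not conditioned on — no node blocks this path, so it is active.
Path 4: A → M → D
  M is a chain and M is not conditioned on — no node blocks this path, so it is active.
Since the path A → N ← B → C ← M → D is active, A and D are not d-separated given {C, K, Q}.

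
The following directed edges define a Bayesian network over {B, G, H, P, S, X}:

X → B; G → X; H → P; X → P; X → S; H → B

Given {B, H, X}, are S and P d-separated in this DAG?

Enumerating the 2 paths from S to P and testing each for blocking by {B, H, X}:
Path 1: S ← X → P
  X is a fork here and X is conditioned on, so the path is blocked at X.
Path 2: S ← X → B ← H → P
  X is a fork here and X is conditioned on, so the path is blocked at X.
Every path is blocked, so S and P are d-separated given {B, H, X}.

Yes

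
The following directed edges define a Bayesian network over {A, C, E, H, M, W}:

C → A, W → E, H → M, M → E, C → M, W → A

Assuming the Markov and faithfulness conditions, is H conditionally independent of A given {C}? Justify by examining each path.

Yes

Enumerating the 2 paths from H to A and testing each for blocking by {C}:
Path 1: H → M → E ← W → A
  E is a collider here and neither E nor any of its descendants is conditioned on, so the collider stays closed — the path is blocked at E.
Path 2: H → M ← C → A
  M is a collider here and neither M nor any of its descendants is conditioned on, so the collider stays closed — the path is blocked at M.
All paths are blocked; H ⊥ A | {C} holds.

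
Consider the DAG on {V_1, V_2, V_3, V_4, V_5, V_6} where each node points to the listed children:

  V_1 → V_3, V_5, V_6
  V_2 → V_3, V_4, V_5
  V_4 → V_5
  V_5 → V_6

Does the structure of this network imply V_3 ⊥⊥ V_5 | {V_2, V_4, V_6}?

No

4 paths connect V_3 and V_5; each must be blocked for d-separation to hold:
  1. V_3 ← V_1 → V_6 ← V_5 — V_1:fork[open]; V_6:collider[open] ⇒ active
  2. V_3 ← V_1 → V_5 — V_1:fork[open] ⇒ active
  3. V_3 ← V_2 → V_4 → V_5 — V_2:fork[blocks]; V_4:chain[blocks] ⇒ blocked
  4. V_3 ← V_2 → V_5 — V_2:fork[blocks] ⇒ blocked
At least one path is unblocked, so d-separation fails.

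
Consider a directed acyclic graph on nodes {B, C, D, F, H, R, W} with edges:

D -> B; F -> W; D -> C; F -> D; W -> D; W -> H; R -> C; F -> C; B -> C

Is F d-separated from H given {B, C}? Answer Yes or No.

No — F and H are not d-separated given {B, C}.

We examine all 4 paths between F and H:
Path 1: F → D ← W → H
  D is a collider and its descendant C is conditioned on, which opens it; W is a fork and W is not conditioned on — no node blocks this path, so it is active.
Path 2: F → C ← D ← W → H
  C is a collider and C is conditioned on, which opens it; D is a chain and D is not conditioned on; W is a fork and W is not conditioned on — no node blocks this path, so it is active.
Path 3: F → C ← B ← D ← W → H
  B is a chain here and B is conditioned on, so the path is blocked at B.
Path 4: F → W → H
  W is a chain and W is not conditioned on — no node blocks this path, so it is active.
Since the path F → D ← W → H is active, F and H are not d-separated given {B, C}.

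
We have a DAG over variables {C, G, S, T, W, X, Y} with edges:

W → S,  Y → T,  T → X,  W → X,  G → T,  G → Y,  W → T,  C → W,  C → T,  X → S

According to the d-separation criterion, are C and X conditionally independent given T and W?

We examine all 6 paths between C and X:
Path 1: C → T → X
  T is a chain here and T is conditioned on, so the path is blocked at T.
Path 2: C → T ← W → X
  W is a fork here and W is conditioned on, so the path is blocked at W.
Path 3: C → T ← W → S ← X
  W is a fork here and W is conditioned on, so the path is blocked at W.
Path 4: C → W → X
  W is a chain here and W is conditioned on, so the path is blocked at W.
Path 5: C → W → S ← X
  W is a chain here and W is conditioned on, so the path is blocked at W.
Path 6: C → W → T → X
  W is a chain here and W is conditioned on, so the path is blocked at W.
All paths are blocked; C ⊥ X | {T, W} holds.

Yes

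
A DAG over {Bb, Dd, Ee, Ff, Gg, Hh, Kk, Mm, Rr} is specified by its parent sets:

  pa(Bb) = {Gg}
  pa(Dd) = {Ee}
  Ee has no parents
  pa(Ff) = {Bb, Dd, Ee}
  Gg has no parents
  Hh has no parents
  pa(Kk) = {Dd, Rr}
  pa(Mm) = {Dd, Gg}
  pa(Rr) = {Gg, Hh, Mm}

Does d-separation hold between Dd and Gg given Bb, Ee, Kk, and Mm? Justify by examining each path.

No

6 paths connect Dd and Gg; each must be blocked for d-separation to hold:
  1. Dd → Mm → Rr ← Gg — Mm:chain[blocks]; Rr:collider[open] ⇒ blocked
  2. Dd → Mm ← Gg — Mm:collider[open] ⇒ active
  3. Dd ← Ee → Ff ← Bb ← Gg — Ee:fork[blocks]; Ff:collider[blocks]; Bb:chain[blocks] ⇒ blocked
  4. Dd → Kk ← Rr ← Mm ← Gg — Kk:collider[open]; Rr:chain[open]; Mm:chain[blocks] ⇒ blocked
  5. Dd → Kk ← Rr ← Gg — Kk:collider[open]; Rr:chain[open] ⇒ active
  6. Dd → Ff ← Bb ← Gg — Ff:collider[blocks]; Bb:chain[blocks] ⇒ blocked
At least one path is unblocked, so d-separation fails.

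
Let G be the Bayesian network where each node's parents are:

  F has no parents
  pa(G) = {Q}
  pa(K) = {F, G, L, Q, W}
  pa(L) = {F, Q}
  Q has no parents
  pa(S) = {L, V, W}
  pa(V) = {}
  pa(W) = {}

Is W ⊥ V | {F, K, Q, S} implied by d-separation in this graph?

No — W and V are not d-separated given {F, K, Q, S}.

We examine all 5 paths between W and V:
  1. W → S ← V — S:collider[open] ⇒ active
  2. W → K ← Q → L → S ← V — K:collider[open]; Q:fork[blocks]; L:chain[open]; S:collider[open] ⇒ blocked
  3. W → K ← L → S ← V — K:collider[open]; L:fork[open]; S:collider[open] ⇒ active
  4. W → K ← F → L → S ← V — K:collider[open]; F:fork[blocks]; L:chain[open]; S:collider[open] ⇒ blocked
  5. W → K ← G ← Q → L → S ← V — K:collider[open]; G:chain[open]; Q:fork[blocks]; L:chain[open]; S:collider[open] ⇒ blocked
Since the path W → S ← V is active, W and V are not d-separated given {F, K, Q, S}.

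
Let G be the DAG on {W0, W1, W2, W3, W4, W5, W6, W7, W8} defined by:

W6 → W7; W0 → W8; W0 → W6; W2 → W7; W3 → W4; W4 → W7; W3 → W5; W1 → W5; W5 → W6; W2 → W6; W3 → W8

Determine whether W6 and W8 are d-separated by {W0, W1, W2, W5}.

We examine all 4 paths between W6 and W8:
  1. W6 ← W5 ← W3 → W8 — W5:chain[blocks]; W3:fork[open] ⇒ blocked
  2. W6 ← W2 → W7 ← W4 ← W3 → W8 — W2:fork[blocks]; W7:collider[blocks]; W4:chain[open]; W3:fork[open] ⇒ blocked
  3. W6 → W7 ← W4 ← W3 → W8 — W7:collider[blocks]; W4:chain[open]; W3:fork[open] ⇒ blocked
  4. W6 ← W0 → W8 — W0:fork[blocks] ⇒ blocked
All paths are blocked; W6 ⊥ W8 | {W0, W1, W2, W5} holds.

Yes — W6 and W8 are d-separated given {W0, W1, W2, W5}.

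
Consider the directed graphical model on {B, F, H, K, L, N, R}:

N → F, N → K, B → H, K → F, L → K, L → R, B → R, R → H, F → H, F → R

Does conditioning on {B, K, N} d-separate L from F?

There are 5 undirected paths between L and F; checking each against the conditioning set {B, K, N}:
  1. L → K → F — K:chain[blocks] ⇒ blocked
  2. L → K ← N → F — K:collider[open]; N:fork[blocks] ⇒ blocked
  3. L → R ← F — R:collider[blocks] ⇒ blocked
  4. L → R ← B → H ← F — R:collider[blocks]; B:fork[blocks]; H:collider[blocks] ⇒ blocked
  5. L → R → H ← F — R:chain[open]; H:collider[blocks] ⇒ blocked
All paths are blocked; L ⊥ F | {B, K, N} holds.

Yes — L and F are d-separated given {B, K, N}.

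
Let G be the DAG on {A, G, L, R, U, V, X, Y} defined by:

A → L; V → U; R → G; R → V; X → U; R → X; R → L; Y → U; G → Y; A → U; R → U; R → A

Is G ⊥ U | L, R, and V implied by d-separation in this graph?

We examine all 6 paths between G and U:
Path 1: G → Y → U
  Y is a chain and Y is not conditioned on — no node blocks this path, so it is active.
Path 2: G ← R → A → U
  R is a fork here and R is conditioned on, so the path is blocked at R.
Path 3: G ← R → U
  R is a fork here and R is conditioned on, so the path is blocked at R.
Path 4: G ← R → X → U
  R is a fork here and R is conditioned on, so the path is blocked at R.
Path 5: G ← R → V → U
  R is a fork here and R is conditioned on, so the path is blocked at R.
Path 6: G ← R → L ← A → U
  R is a fork here and R is conditioned on, so the path is blocked at R.
Because an active path exists, G and U are not d-separated.

No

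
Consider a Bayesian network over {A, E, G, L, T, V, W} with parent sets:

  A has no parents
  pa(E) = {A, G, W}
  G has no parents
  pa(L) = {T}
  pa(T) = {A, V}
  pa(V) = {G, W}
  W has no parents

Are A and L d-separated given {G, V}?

No

There are 3 undirected paths between A and L; checking each against the conditioning set {G, V}:
Path 1: A → E ← W → V → T → L
  E is a collider here and neither E nor any of its descendants is conditioned on, so the collider stays closed — the path is blocked at E.
Path 2: A → E ← G → V → T → L
  E is a collider here and neither E nor any of its descendants is conditioned on, so the collider stays closed — the path is blocked at E.
Path 3: A → T → L
  T is a chain and T is not conditioned on — no node blocks this path, so it is active.
At least one path is unblocked, so d-separation fails.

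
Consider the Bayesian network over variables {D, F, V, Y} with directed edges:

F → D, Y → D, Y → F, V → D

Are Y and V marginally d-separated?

Yes

There are 2 undirected paths between Y and V; checking each against the conditioning set ∅:
  1. Y → D ← V — D:collider[blocks] ⇒ blocked
  2. Y → F → D ← V — F:chain[open]; D:collider[blocks] ⇒ blocked
Every path is blocked, so Y and V are d-separated given ∅.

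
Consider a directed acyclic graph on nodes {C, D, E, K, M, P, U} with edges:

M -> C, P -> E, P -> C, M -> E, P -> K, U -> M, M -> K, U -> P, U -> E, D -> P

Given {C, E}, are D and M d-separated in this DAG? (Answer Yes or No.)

No

6 paths connect D and M; each must be blocked for d-separation to hold:
  1. D → P → C ← M — P:chain[open]; C:collider[open] ⇒ active
  2. D → P ← U → M — P:collider[open]; U:fork[open] ⇒ active
  3. D → P ← U → E ← M — P:collider[open]; U:fork[open]; E:collider[open] ⇒ active
  4. D → P → E ← M — P:chain[open]; E:collider[open] ⇒ active
  5. D → P → E ← U → M — P:chain[open]; E:collider[open]; U:fork[open] ⇒ active
  6. D → P → K ← M — P:chain[open]; K:collider[blocks] ⇒ blocked
At least one path is unblocked, so d-separation fails.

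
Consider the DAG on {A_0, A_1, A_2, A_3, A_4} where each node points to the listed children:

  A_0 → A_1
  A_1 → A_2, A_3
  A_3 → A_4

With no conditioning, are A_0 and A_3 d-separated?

The only undirected path from A_0 to A_3 is:
Path 1: A_0 → A_1 → A_3
  A_1 is a chain and A_1 is not conditioned on — no node blocks this path, so it is active.
Since the path A_0 → A_1 → A_3 is active, A_0 and A_3 are not d-separated given ∅.

No — A_0 and A_3 are not d-separated given ∅.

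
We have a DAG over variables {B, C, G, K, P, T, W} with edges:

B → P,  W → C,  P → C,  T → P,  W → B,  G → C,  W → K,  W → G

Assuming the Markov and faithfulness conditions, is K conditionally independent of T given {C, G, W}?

Yes — K and T are d-separated given {C, G, W}.

There are 3 undirected paths between K and T; checking each against the conditioning set {C, G, W}:
  1. K ← W → B → P ← T — W:fork[blocks]; B:chain[open]; P:collider[open] ⇒ blocked
  2. K ← W → C ← P ← T — W:fork[blocks]; C:collider[open]; P:chain[open] ⇒ blocked
  3. K ← W → G → C ← P ← T — W:fork[blocks]; G:chain[blocks]; C:collider[open]; P:chain[open] ⇒ blocked
All paths are blocked; K ⊥ T | {C, G, W} holds.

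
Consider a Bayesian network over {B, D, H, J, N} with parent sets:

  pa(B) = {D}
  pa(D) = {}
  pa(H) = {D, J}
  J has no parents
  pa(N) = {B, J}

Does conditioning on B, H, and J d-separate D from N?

Yes

There are 2 undirected paths between D and N; checking each against the conditioning set {B, H, J}:
Path 1: D → H ← J → N
  J is a fork here and J is conditioned on, so the path is blocked at J.
Path 2: D → B → N
  B is a chain here and B is conditioned on, so the path is blocked at B.
All paths are blocked; D ⊥ N | {B, H, J} holds.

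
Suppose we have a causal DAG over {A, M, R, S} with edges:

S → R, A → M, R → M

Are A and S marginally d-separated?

Yes — A and S are d-separated given ∅.

The only undirected path from A to S is:
  1. A → M ← R ← S — M:collider[blocks]; R:chain[open] ⇒ blocked
Since every path is blocked, d-separation holds.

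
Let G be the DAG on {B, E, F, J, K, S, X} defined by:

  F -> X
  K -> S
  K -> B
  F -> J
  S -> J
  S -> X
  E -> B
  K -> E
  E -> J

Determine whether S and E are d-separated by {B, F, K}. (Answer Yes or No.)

4 paths connect S and E; each must be blocked for d-separation to hold:
Path 1: S → X ← F → J ← E
  X is a collider here and neither X nor any of its descendants is conditioned on, so the collider stays closed — the path is blocked at X.
Path 2: S ← K → E
  K is a fork here and K is conditioned on, so the path is blocked at K.
Path 3: S ← K → B ← E
  K is a fork here and K is conditioned on, so the path is blocked at K.
Path 4: S → J ← E
  J is a collider here and neither J nor any of its descendants is conditioned on, so the collider stays closed — the path is blocked at J.
Every path is blocked, so S and E are d-separated given {B, F, K}.

Yes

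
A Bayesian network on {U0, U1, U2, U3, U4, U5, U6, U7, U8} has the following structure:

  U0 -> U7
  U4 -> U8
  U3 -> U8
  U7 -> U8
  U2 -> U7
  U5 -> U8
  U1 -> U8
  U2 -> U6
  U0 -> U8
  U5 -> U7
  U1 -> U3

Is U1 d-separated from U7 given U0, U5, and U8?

No

There are 6 undirected paths between U1 and U7; checking each against the conditioning set {U0, U5, U8}:
Path 1: U1 → U8 ← U7
  U8 is a collider and U8 is conditioned on, which opens it — no node blocks this path, so it is active.
Path 2: U1 → U8 ← U0 → U7
  U0 is a fork here and U0 is conditioned on, so the path is blocked at U0.
Path 3: U1 → U8 ← U5 → U7
  U5 is a fork here and U5 is conditioned on, so the path is blocked at U5.
Path 4: U1 → U3 → U8 ← U7
  U3 is a chain and U3 is not conditioned on; U8 is a collider and U8 is conditioned on, which opens it — no node blocks this path, so it is active.
Path 5: U1 → U3 → U8 ← U0 → U7
  U0 is a fork here and U0 is conditioned on, so the path is blocked at U0.
Path 6: U1 → U3 → U8 ← U5 → U7
  U5 is a fork here and U5 is conditioned on, so the path is blocked at U5.
Since the path U1 → U8 ← U7 is active, U1 and U7 are not d-separated given {U0, U5, U8}.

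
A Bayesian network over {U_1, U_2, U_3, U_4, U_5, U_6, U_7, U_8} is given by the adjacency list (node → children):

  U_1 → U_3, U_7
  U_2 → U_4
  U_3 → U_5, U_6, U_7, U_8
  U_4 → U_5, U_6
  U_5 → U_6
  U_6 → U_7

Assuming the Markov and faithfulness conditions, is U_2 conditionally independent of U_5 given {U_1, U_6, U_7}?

No — U_2 and U_5 are not d-separated given {U_1, U_6, U_7}.

5 paths connect U_2 and U_5; each must be blocked for d-separation to hold:
Path 1: U_2 → U_4 → U_6 ← U_3 → U_5
  U_4 is a chain and U_4 is not conditioned on; U_6 is a collider and U_6 is conditioned on, which opens it; U_3 is a fork and U_3 is not conditioned on — no node blocks this path, so it is active.
Path 2: U_2 → U_4 → U_6 ← U_5
  U_4 is a chain and U_4 is not conditioned on; U_6 is a collider and U_6 is conditioned on, which opens it — no node blocks this path, so it is active.
Path 3: U_2 → U_4 → U_6 → U_7 ← U_1 → U_3 → U_5
  U_6 is a chain here and U_6 is conditioned on, so the path is blocked at U_6.
Path 4: U_2 → U_4 → U_6 → U_7 ← U_3 → U_5
  U_6 is a chain here and U_6 is conditioned on, so the path is blocked at U_6.
Path 5: U_2 → U_4 → U_5
  U_4 is a chain and U_4 is not conditioned on — no node blocks this path, so it is active.
At least one path is unblocked, so d-separation fails.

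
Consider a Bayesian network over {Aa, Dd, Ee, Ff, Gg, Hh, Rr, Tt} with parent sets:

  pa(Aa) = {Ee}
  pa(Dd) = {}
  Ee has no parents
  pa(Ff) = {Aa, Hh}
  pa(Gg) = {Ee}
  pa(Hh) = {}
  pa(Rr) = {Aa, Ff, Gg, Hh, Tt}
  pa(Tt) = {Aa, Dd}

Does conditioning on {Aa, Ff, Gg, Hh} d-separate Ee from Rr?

We examine all 5 paths between Ee and Rr:
  1. Ee → Gg → Rr — Gg:chain[blocks] ⇒ blocked
  2. Ee → Aa → Rr — Aa:chain[blocks] ⇒ blocked
  3. Ee → Aa → Tt → Rr — Aa:chain[blocks]; Tt:chain[open] ⇒ blocked
  4. Ee → Aa → Ff → Rr — Aa:chain[blocks]; Ff:chain[blocks] ⇒ blocked
  5. Ee → Aa → Ff ← Hh → Rr — Aa:chain[blocks]; Ff:collider[open]; Hh:fork[blocks] ⇒ blocked
Every path is blocked, so Ee and Rr are d-separated given {Aa, Ff, Gg, Hh}.

Yes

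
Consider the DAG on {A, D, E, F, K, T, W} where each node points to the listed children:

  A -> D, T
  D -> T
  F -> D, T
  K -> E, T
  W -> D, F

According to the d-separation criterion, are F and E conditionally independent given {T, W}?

No — F and E are not d-separated given {T, W}.

Enumerating the 5 paths from F to E and testing each for blocking by {T, W}:
  1. F → T ← K → E — T:collider[open]; K:fork[open] ⇒ active
  2. F → D → T ← K → E — D:chain[open]; T:collider[open]; K:fork[open] ⇒ active
  3. F → D ← A → T ← K → E — D:collider[open]; A:fork[open]; T:collider[open]; K:fork[open] ⇒ active
  4. F ← W → D → T ← K → E — W:fork[blocks]; D:chain[open]; T:collider[open]; K:fork[open] ⇒ blocked
  5. F ← W → D ← A → T ← K → E — W:fork[blocks]; D:collider[open]; A:fork[open]; T:collider[open]; K:fork[open] ⇒ blocked
At least one path is unblocked, so d-separation fails.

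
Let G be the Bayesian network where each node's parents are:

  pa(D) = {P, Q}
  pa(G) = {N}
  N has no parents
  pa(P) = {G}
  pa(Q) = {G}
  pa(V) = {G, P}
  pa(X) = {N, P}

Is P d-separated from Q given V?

We examine all 4 paths between P and Q:
Path 1: P → D ← Q
  D is a collider here and neither D nor any of its descendants is conditioned on, so the collider stays closed — the path is blocked at D.
Path 2: P → V ← G → Q
  V is a collider and V is conditioned on, which opens it; G is a fork and G is not conditioned on — no node blocks this path, so it is active.
Path 3: P ← G → Q
  G is a fork and G is not conditioned on — no node blocks this path, so it is active.
Path 4: P → X ← N → G → Q
  X is a collider here and neither X nor any of its descendants is conditioned on, so the collider stays closed — the path is blocked at X.
At least one path is unblocked, so d-separation fails.

No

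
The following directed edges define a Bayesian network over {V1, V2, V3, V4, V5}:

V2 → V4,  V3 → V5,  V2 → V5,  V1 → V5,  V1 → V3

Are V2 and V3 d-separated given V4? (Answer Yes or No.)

There are 2 undirected paths between V2 and V3; checking each against the conditioning set {V4}:
Path 1: V2 → V5 ← V3
  V5 is a collider here and neither V5 nor any of its descendants is conditioned on, so the collider stays closed — the path is blocked at V5.
Path 2: V2 → V5 ← V1 → V3
  V5 is a collider here and neither V5 nor any of its descendants is conditioned on, so the collider stays closed — the path is blocked at V5.
All paths are blocked; V2 ⊥ V3 | {V4} holds.

Yes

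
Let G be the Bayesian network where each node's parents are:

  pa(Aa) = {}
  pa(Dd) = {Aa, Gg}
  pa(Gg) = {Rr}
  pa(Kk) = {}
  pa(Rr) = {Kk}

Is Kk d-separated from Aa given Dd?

Only one path connects Kk and Aa:
  1. Kk → Rr → Gg → Dd ← Aa — Rr:chain[open]; Gg:chain[open]; Dd:collider[open] ⇒ active
Because an active path exists, Kk and Aa are not d-separated.

No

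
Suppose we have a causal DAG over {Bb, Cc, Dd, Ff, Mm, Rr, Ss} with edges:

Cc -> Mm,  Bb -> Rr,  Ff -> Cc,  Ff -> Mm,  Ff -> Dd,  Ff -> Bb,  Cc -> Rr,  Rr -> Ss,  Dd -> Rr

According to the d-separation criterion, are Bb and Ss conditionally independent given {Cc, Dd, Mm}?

No

4 paths connect Bb and Ss; each must be blocked for d-separation to hold:
  1. Bb ← Ff → Mm ← Cc → Rr → Ss — Ff:fork[open]; Mm:collider[open]; Cc:fork[blocks]; Rr:chain[open] ⇒ blocked
  2. Bb ← Ff → Dd → Rr → Ss — Ff:fork[open]; Dd:chain[blocks]; Rr:chain[open] ⇒ blocked
  3. Bb ← Ff → Cc → Rr → Ss — Ff:fork[open]; Cc:chain[blocks]; Rr:chain[open] ⇒ blocked
  4. Bb → Rr → Ss — Rr:chain[open] ⇒ active
At least one path is unblocked, so d-separation fails.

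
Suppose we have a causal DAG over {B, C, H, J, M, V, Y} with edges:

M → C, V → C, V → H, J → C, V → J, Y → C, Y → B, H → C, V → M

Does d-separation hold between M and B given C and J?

No

4 paths connect M and B; each must be blocked for d-separation to hold:
Path 1: M → C ← Y → B
  C is a collider and C is conditioned on, which opens it; Y is a fork and Y is not conditioned on — no node blocks this path, so it is active.
Path 2: M ← V → C ← Y → B
  V is a fork and V is not conditioned on; C is a collider and C is conditioned on, which opens it; Y is a fork and Y is not conditioned on — no node blocks this path, so it is active.
Path 3: M ← V → J → C ← Y → B
  J is a chain here and J is conditioned on, so the path is blocked at J.
Path 4: M ← V → H → C ← Y → B
  V is a fork and V is not conditioned on; H is a chain and H is not conditioned on; C is a collider and C is conditioned on, which opens it; Y is a fork and Y is not conditioned on — no node blocks this path, so it is active.
Since the path M → C ← Y → B is active, M and B are not d-separated given {C, J}.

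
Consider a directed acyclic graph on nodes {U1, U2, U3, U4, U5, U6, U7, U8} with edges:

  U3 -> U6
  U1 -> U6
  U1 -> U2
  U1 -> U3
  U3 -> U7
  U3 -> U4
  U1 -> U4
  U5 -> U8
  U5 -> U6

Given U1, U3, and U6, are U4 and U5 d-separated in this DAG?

Yes — U4 and U5 are d-separated given {U1, U3, U6}.

Enumerating the 4 paths from U4 to U5 and testing each for blocking by {U1, U3, U6}:
Path 1: U4 ← U1 → U6 ← U5
  U1 is a fork here and U1 is conditioned on, so the path is blocked at U1.
Path 2: U4 ← U1 → U3 → U6 ← U5
  U1 is a fork here and U1 is conditioned on, so the path is blocked at U1.
Path 3: U4 ← U3 → U6 ← U5
  U3 is a fork here and U3 is conditioned on, so the path is blocked at U3.
Path 4: U4 ← U3 ← U1 → U6 ← U5
  U3 is a chain here and U3 is conditioned on, so the path is blocked at U3.
Since every path is blocked, d-separation holds.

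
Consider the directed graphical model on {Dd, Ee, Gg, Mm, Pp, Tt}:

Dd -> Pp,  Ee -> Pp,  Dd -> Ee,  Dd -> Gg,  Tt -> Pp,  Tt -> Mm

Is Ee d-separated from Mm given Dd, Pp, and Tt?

We examine all 2 paths between Ee and Mm:
Path 1: Ee → Pp ← Tt → Mm
  Tt is a fork here and Tt is conditioned on, so the path is blocked at Tt.
Path 2: Ee ← Dd → Pp ← Tt → Mm
  Dd is a fork here and Dd is conditioned on, so the path is blocked at Dd.
Since every path is blocked, d-separation holds.

Yes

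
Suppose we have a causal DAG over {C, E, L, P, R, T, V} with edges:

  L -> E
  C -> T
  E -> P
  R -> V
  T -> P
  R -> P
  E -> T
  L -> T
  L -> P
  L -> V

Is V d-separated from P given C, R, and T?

No — V and P are not d-separated given {C, R, T}.

6 paths connect V and P; each must be blocked for d-separation to hold:
Path 1: V ← R → P
  R is a fork here and R is conditioned on, so the path is blocked at R.
Path 2: V ← L → P
  L is a fork and L is not conditioned on — no node blocks this path, so it is active.
Path 3: V ← L → T → P
  T is a chain here and T is conditioned on, so the path is blocked at T.
Path 4: V ← L → T ← E → P
  L is a fork and L is not conditioned on; T is a collider and T is conditioned on, which opens it; E is a fork and E is not conditioned on — no node blocks this path, so it is active.
Path 5: V ← L → E → P
  L is a fork and L is not conditioned on; E is a chain and E is not conditioned on — no node blocks this path, so it is active.
Path 6: V ← L → E → T → P
  T is a chain here and T is conditioned on, so the path is blocked at T.
Since the path V ← L → P is active, V and P are not d-separated given {C, R, T}.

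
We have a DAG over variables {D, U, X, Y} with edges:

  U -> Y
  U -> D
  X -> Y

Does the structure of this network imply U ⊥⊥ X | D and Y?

The only undirected path from U to X is:
Path 1: U → Y ← X
  Y is a collider and Y is conditioned on, which opens it — no node blocks this path, so it is active.
At least one path is unblocked, so d-separation fails.

No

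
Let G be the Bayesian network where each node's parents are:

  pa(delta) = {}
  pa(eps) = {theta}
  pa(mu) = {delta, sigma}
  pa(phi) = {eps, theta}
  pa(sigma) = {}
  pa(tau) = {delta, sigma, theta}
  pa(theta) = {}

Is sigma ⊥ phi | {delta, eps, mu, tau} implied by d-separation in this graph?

No — sigma and phi are not d-separated given {delta, eps, mu, tau}.

4 paths connect sigma and phi; each must be blocked for d-separation to hold:
  1. sigma → mu ← delta → tau ← theta → eps → phi — mu:collider[open]; delta:fork[blocks]; tau:collider[open]; theta:fork[open]; eps:chain[blocks] ⇒ blocked
  2. sigma → mu ← delta → tau ← theta → phi — mu:collider[open]; delta:fork[blocks]; tau:collider[open]; theta:fork[open] ⇒ blocked
  3. sigma → tau ← theta → eps → phi — tau:collider[open]; theta:fork[open]; eps:chain[blocks] ⇒ blocked
  4. sigma → tau ← theta → phi — tau:collider[open]; theta:fork[open] ⇒ active
At least one path is unblocked, so d-separation fails.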